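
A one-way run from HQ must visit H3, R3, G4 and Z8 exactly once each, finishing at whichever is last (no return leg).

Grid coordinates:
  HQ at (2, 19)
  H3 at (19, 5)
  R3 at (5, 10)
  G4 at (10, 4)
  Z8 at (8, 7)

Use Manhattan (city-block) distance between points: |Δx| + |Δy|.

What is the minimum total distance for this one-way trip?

Minimum one-way distance = 33.

There are 4! = 24 possible orderings.
HQ - H3 - R3 - G4 - Z8: 31+19+11+5 = 66
HQ - H3 - R3 - Z8 - G4: 31+19+6+5 = 61
HQ - H3 - G4 - R3 - Z8: 31+10+11+6 = 58
HQ - H3 - G4 - Z8 - R3: 31+10+5+6 = 52
HQ - H3 - Z8 - R3 - G4: 31+13+6+11 = 61
HQ - H3 - Z8 - G4 - R3: 31+13+5+11 = 60
HQ - R3 - H3 - G4 - Z8: 12+19+10+5 = 46
HQ - R3 - H3 - Z8 - G4: 12+19+13+5 = 49
HQ - R3 - G4 - H3 - Z8: 12+11+10+13 = 46
HQ - R3 - G4 - Z8 - H3: 12+11+5+13 = 41
HQ - R3 - Z8 - H3 - G4: 12+6+13+10 = 41
HQ - R3 - Z8 - G4 - H3: 12+6+5+10 = 33
HQ - G4 - H3 - R3 - Z8: 23+10+19+6 = 58
HQ - G4 - H3 - Z8 - R3: 23+10+13+6 = 52
… (10 more)
The minimum is 33.
One shortest path: HQ → R3 → Z8 → G4 → H3.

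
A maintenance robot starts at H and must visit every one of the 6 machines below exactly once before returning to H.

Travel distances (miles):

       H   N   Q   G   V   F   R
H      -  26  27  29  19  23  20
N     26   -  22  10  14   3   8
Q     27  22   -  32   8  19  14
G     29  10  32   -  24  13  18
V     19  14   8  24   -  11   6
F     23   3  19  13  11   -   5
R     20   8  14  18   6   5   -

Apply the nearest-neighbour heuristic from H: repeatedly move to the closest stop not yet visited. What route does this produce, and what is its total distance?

H → [V:19 / R:20 / F:23 / N:26 / Q:27 / G:29] → V (19)
V → [R:6 / Q:8 / F:11 / N:14 / G:24] → R (6)
R → [F:5 / N:8 / Q:14 / G:18] → F (5)
F → [N:3 / G:13 / Q:19] → N (3)
N → [G:10 / Q:22] → G (10)
G → [Q:32] → Q (32)
Return Q→H: 27.
Total = 19 + 6 + 5 + 3 + 10 + 32 + 27 = 102.

Total distance 102 miles via the nearest-neighbour route H → V → R → F → N → G → Q → H.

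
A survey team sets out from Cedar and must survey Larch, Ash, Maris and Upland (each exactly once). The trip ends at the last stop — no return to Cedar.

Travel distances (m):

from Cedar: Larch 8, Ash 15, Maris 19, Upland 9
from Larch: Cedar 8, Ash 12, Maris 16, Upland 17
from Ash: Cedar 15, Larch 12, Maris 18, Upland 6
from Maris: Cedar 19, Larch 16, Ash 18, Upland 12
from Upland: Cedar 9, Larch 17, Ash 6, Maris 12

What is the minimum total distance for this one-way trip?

Shortest open route: 38 m.

There are 4! = 24 possible orderings.
Cedar→Larch→Ash→Maris→Upland: 8+12+18+12 = 50
Cedar→Larch→Ash→Upland→Maris: 8+12+6+12 = 38
Cedar→Larch→Maris→Ash→Upland: 8+16+18+6 = 48
Cedar→Larch→Maris→Upland→Ash: 8+16+12+6 = 42
Cedar→Larch→Upland→Ash→Maris: 8+17+6+18 = 49
Cedar→Larch→Upland→Maris→Ash: 8+17+12+18 = 55
Cedar→Ash→Larch→Maris→Upland: 15+12+16+12 = 55
Cedar→Ash→Larch→Upland→Maris: 15+12+17+12 = 56
Cedar→Ash→Maris→Larch→Upland: 15+18+16+17 = 66
Cedar→Ash→Maris→Upland→Larch: 15+18+12+17 = 62
Cedar→Ash→Upland→Larch→Maris: 15+6+17+16 = 54
Cedar→Ash→Upland→Maris→Larch: 15+6+12+16 = 49
Cedar→Maris→Larch→Ash→Upland: 19+16+12+6 = 53
Cedar→Maris→Larch→Upland→Ash: 19+16+17+6 = 58
… (10 more)
The minimum is 38.
One shortest path: Cedar → Larch → Ash → Upland → Maris.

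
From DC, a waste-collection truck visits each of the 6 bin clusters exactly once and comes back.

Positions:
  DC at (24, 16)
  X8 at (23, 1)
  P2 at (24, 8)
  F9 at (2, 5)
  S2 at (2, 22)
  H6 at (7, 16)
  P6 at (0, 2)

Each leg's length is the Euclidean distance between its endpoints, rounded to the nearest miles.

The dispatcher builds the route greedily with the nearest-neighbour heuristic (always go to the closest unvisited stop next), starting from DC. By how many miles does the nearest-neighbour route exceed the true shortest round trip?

Excess over optimum: 3 miles.

DC: P2=8, X8=15, H6=17, S2=23, F9=25, P6=28 ⇒ P2
P2: X8=7, H6=19, F9=22, P6=25, S2=26 ⇒ X8
X8: F9=21, H6=22, P6=23, S2=30 ⇒ F9
F9: P6=4, H6=12, S2=17 ⇒ P6
P6: H6=16, S2=20 ⇒ H6
H6: S2=8 ⇒ S2
NN route DC → P2 → X8 → F9 → P6 → H6 → S2 → DC costs 87.
Optimal: DC → P2 → X8 → P6 → F9 → S2 → H6 → DC costs 84 (by enumerating all 360 distinct tours).
Excess = 87 − 84 = 3.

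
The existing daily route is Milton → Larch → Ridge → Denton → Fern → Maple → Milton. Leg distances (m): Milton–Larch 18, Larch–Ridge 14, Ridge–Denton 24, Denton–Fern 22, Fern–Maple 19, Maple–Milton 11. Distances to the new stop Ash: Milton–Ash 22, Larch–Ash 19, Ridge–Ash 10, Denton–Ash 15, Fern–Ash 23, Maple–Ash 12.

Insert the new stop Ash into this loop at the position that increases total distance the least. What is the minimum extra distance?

+1 m — insert Ash between Ridge and Denton.

Insertion cost between consecutive stops i–j is d(i,Ash) + d(Ash,j) − d(i,j):
  between Milton and Larch: 22 + 19 − 18 = 23
  between Larch and Ridge: 19 + 10 − 14 = 15
  between Ridge and Denton: 10 + 15 − 24 = 1
  between Denton and Fern: 15 + 23 − 22 = 16
  between Fern and Maple: 23 + 12 − 19 = 16
  between Maple and Milton: 12 + 22 − 11 = 23
Cheapest insertion is between Ridge and Denton, adding 1.
New total = 108 + 1 = 109.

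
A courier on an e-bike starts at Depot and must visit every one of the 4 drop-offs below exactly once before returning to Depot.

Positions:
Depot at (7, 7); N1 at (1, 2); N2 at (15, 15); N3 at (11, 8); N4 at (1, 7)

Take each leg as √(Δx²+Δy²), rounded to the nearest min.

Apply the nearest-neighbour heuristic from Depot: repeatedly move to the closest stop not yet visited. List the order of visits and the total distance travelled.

Nearest-neighbour total = 41 min; route Depot → N3 → N2 → N4 → N1 → Depot.

Depot → [N3:4 / N4:6 / N1:8 / N2:11] → N3 (4)
N3 → [N2:8 / N4:10 / N1:12] → N2 (8)
N2 → [N4:16 / N1:19] → N4 (16)
N4 → [N1:5] → N1 (5)
Return N1→Depot: 8.
Total = 4 + 8 + 16 + 5 + 8 = 41.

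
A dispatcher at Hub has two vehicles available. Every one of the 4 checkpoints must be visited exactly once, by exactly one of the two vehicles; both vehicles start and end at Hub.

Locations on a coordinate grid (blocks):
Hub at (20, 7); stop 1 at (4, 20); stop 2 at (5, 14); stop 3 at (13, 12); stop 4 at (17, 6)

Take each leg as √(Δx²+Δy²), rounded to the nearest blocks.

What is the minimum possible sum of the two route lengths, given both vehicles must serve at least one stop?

Try each way of splitting the stops between the two vehicles (each non-empty) and, for each split, find the best tour for each vehicle:
  {stop 1} + {stop 2, stop 3, stop 4}: 42 + 34 = 76
  {stop 2} + {stop 1, stop 3, stop 4}: 34 + 43 = 77
  {stop 1, stop 2} + {stop 3, stop 4}: 44 + 19 = 63
  {stop 3} + {stop 1, stop 2, stop 4}: 18 + 44 = 62
  {stop 1, stop 3} + {stop 2, stop 4}: 42 + 34 = 76
  {stop 2, stop 3} + {stop 1, stop 4}: 34 + 43 = 77
  … (7 splits in total)
  {stop 1, stop 2, stop 3} + {stop 4}: 44 + 6 = 50  ← best
Best: vehicle 1 Hub → stop 1 → stop 2 → stop 3 → Hub = 44; vehicle 2 Hub → stop 4 → Hub = 6; combined 50.

Minimum combined distance: 50 blocks.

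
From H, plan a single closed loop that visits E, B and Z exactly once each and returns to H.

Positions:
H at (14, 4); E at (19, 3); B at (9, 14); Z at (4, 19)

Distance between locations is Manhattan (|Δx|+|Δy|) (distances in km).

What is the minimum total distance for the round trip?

H-E-B-Z-H: 6+21+10+25 = 62
H-E-Z-B-H: 6+31+10+15 = 62
H-B-E-Z-H: 15+21+31+25 = 92
The minimum is 62.
One optimal route: H → E → B → Z → H (or its reverse).

Minimum total distance: 62 km.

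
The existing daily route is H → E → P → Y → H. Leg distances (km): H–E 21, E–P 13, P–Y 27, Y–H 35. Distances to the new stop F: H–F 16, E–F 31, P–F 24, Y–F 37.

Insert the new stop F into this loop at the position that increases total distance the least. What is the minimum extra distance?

Minimum extra distance: 18 km, inserting F between Y and H.

Insertion cost between consecutive stops i–j is d(i,F) + d(F,j) − d(i,j):
  between H and E: 16 + 31 − 21 = 26
  between E and P: 31 + 24 − 13 = 42
  between P and Y: 24 + 37 − 27 = 34
  between Y and H: 37 + 16 − 35 = 18
Cheapest insertion is between Y and H, adding 18.
New total = 96 + 18 = 114.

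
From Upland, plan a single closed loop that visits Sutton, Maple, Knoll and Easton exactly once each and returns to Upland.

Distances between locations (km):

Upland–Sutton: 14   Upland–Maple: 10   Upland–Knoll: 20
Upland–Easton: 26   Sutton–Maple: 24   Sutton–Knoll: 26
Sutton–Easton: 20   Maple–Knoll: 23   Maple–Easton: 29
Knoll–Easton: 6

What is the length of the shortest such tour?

Minimum total distance: 73 km.

With 4 stops there are 4!/2 = 12 distinct round trips (a route and its reverse cost the same).
Upland→Sutton→Maple→Knoll→Easton→Upland: 14+24+23+6+26 = 93
Upland→Sutton→Maple→Easton→Knoll→Upland: 14+24+29+6+20 = 93
Upland→Sutton→Knoll→Maple→Easton→Upland: 14+26+23+29+26 = 118
Upland→Sutton→Knoll→Easton→Maple→Upland: 14+26+6+29+10 = 85
Upland→Sutton→Easton→Maple→Knoll→Upland: 14+20+29+23+20 = 106
Upland→Sutton→Easton→Knoll→Maple→Upland: 14+20+6+23+10 = 73
Upland→Maple→Sutton→Knoll→Easton→Upland: 10+24+26+6+26 = 92
Upland→Maple→Sutton→Easton→Knoll→Upland: 10+24+20+6+20 = 80
Upland→Maple→Knoll→Sutton→Easton→Upland: 10+23+26+20+26 = 105
Upland→Maple→Easton→Sutton→Knoll→Upland: 10+29+20+26+20 = 105
Upland→Knoll→Sutton→Maple→Easton→Upland: 20+26+24+29+26 = 125
Upland→Knoll→Maple→Sutton→Easton→Upland: 20+23+24+20+26 = 113
The minimum is 73.
One optimal route: Upland → Sutton → Easton → Knoll → Maple → Upland (or its reverse).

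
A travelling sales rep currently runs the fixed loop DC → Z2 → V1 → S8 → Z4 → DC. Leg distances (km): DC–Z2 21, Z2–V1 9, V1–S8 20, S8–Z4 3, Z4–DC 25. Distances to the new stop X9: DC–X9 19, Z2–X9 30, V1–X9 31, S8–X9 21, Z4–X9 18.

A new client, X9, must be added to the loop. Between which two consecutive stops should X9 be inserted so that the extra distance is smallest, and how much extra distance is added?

Minimum extra distance: 12 km, inserting X9 between Z4 and DC.

Insertion cost between consecutive stops i–j is d(i,X9) + d(X9,j) − d(i,j):
  between DC and Z2: 19 + 30 − 21 = 28
  between Z2 and V1: 30 + 31 − 9 = 52
  between V1 and S8: 31 + 21 − 20 = 32
  between S8 and Z4: 21 + 18 − 3 = 36
  between Z4 and DC: 18 + 19 − 25 = 12
Cheapest insertion is between Z4 and DC, adding 12.
New total = 78 + 12 = 90.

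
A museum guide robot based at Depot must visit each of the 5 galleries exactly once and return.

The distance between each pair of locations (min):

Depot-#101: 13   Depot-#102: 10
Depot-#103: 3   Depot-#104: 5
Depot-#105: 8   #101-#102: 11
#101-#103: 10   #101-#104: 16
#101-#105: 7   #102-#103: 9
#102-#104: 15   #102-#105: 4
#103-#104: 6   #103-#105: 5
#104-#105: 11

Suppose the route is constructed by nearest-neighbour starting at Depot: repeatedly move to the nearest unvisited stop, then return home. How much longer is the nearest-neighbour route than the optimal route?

From Depot: #103=3, #104=5, #105=8, #102=10, #101=13 → choose #103 (3).
From #103: #105=5, #104=6, #102=9, #101=10 → choose #105 (5).
From #105: #102=4, #101=7, #104=11 → choose #102 (4).
From #102: #101=11, #104=15 → choose #101 (11).
From #101: #104=16 → choose #104 (16).
NN route Depot → #103 → #105 → #102 → #101 → #104 → Depot costs 44.
Optimal: Depot → #102 → #105 → #101 → #103 → #104 → Depot costs 42 (by enumerating all 60 distinct tours).
Excess = 44 − 42 = 2.

The nearest-neighbour route is 2 min longer than optimal.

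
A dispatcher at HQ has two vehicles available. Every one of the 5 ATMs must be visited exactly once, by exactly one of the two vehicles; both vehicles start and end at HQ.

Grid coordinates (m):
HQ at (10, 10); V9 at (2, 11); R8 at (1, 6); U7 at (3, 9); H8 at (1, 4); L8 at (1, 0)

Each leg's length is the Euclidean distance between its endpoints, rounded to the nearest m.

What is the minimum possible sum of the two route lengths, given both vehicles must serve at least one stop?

Check every non-empty split of the stops between the two vehicles; for each half take its own optimal tour:
  {V9} + {R8, U7, H8, L8}: 16 + 30 = 46
  {R8} + {V9, U7, H8, L8}: 20 + 32 = 52
  {V9, R8} + {U7, H8, L8}: 23 + 29 = 52
  {U7} + {V9, R8, H8, L8}: 14 + 32 = 46
  {V9, U7} + {R8, H8, L8}: 17 + 29 = 46
  {R8, U7} + {V9, H8, L8}: 21 + 32 = 53
  … (15 splits in total)
Best: vehicle 1 HQ → V9 → HQ = 16; vehicle 2 HQ → U7 → R8 → H8 → L8 → HQ = 30; combined 46.

46 m — the smallest possible combined total.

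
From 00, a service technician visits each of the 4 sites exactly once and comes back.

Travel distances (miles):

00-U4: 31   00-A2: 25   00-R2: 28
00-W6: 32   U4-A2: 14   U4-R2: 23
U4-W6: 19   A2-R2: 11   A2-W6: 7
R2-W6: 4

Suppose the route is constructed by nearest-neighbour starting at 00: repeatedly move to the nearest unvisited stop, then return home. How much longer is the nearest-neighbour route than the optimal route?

The nearest-neighbour route is 6 miles longer than optimal.

00: A2=25, R2=28, U4=31, W6=32 ⇒ A2
A2: W6=7, R2=11, U4=14 ⇒ W6
W6: R2=4, U4=19 ⇒ R2
R2: U4=23 ⇒ U4
NN route 00 → A2 → W6 → R2 → U4 → 00 costs 90.
Optimal: 00 → U4 → A2 → W6 → R2 → 00 costs 84 (by enumerating all 12 distinct tours).
Excess = 90 − 84 = 6.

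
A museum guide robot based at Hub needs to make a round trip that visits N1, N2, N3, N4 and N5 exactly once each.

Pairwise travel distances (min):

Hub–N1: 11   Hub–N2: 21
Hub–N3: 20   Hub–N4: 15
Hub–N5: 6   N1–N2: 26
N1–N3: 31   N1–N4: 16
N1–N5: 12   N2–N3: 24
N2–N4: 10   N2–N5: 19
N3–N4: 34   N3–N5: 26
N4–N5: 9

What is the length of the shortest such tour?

Minimum total distance: 86 min.

Hub→N1→N2→N3→N4→N5→Hub: 11+26+24+34+9+6 = 110
Hub→N1→N2→N3→N5→N4→Hub: 11+26+24+26+9+15 = 111
Hub→N1→N2→N4→N3→N5→Hub: 11+26+10+34+26+6 = 113
Hub→N1→N2→N4→N5→N3→Hub: 11+26+10+9+26+20 = 102
Hub→N1→N2→N5→N3→N4→Hub: 11+26+19+26+34+15 = 131
Hub→N1→N2→N5→N4→N3→Hub: 11+26+19+9+34+20 = 119
Hub→N1→N3→N2→N4→N5→Hub: 11+31+24+10+9+6 = 91
Hub→N1→N3→N2→N5→N4→Hub: 11+31+24+19+9+15 = 109
Hub→N1→N3→N4→N2→N5→Hub: 11+31+34+10+19+6 = 111
Hub→N1→N3→N4→N5→N2→Hub: 11+31+34+9+19+21 = 125
Hub→N1→N3→N5→N2→N4→Hub: 11+31+26+19+10+15 = 112
Hub→N1→N3→N5→N4→N2→Hub: 11+31+26+9+10+21 = 108
Hub→N1→N4→N2→N3→N5→Hub: 11+16+10+24+26+6 = 93
Hub→N1→N4→N2→N5→N3→Hub: 11+16+10+19+26+20 = 102
… (46 more)
Hub→N1→N5→N4→N2→N3→Hub: 11+12+9+10+24+20 = 86  ← best
The minimum is 86.
One optimal route: Hub → N1 → N5 → N4 → N2 → N3 → Hub (or its reverse).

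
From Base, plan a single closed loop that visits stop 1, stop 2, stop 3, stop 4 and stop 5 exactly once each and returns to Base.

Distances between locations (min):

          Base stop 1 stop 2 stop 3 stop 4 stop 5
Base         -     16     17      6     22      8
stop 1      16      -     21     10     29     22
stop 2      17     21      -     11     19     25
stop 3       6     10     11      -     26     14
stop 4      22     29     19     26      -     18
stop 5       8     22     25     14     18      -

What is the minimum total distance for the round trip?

Base-stop 1-stop 2-stop 3-stop 4-stop 5-Base: 16+21+11+26+18+8 = 100
Base-stop 1-stop 2-stop 3-stop 5-stop 4-Base: 16+21+11+14+18+22 = 102
Base-stop 1-stop 2-stop 4-stop 3-stop 5-Base: 16+21+19+26+14+8 = 104
Base-stop 1-stop 2-stop 4-stop 5-stop 3-Base: 16+21+19+18+14+6 = 94
Base-stop 1-stop 2-stop 5-stop 3-stop 4-Base: 16+21+25+14+26+22 = 124
Base-stop 1-stop 2-stop 5-stop 4-stop 3-Base: 16+21+25+18+26+6 = 112
Base-stop 1-stop 3-stop 2-stop 4-stop 5-Base: 16+10+11+19+18+8 = 82
Base-stop 1-stop 3-stop 2-stop 5-stop 4-Base: 16+10+11+25+18+22 = 102
Base-stop 1-stop 3-stop 4-stop 2-stop 5-Base: 16+10+26+19+25+8 = 104
Base-stop 1-stop 3-stop 4-stop 5-stop 2-Base: 16+10+26+18+25+17 = 112
Base-stop 1-stop 3-stop 5-stop 2-stop 4-Base: 16+10+14+25+19+22 = 106
Base-stop 1-stop 3-stop 5-stop 4-stop 2-Base: 16+10+14+18+19+17 = 94
Base-stop 1-stop 4-stop 2-stop 3-stop 5-Base: 16+29+19+11+14+8 = 97
Base-stop 1-stop 4-stop 2-stop 5-stop 3-Base: 16+29+19+25+14+6 = 109
… (46 more)
The minimum is 82.
One optimal route: Base → stop 1 → stop 3 → stop 2 → stop 4 → stop 5 → Base (or its reverse).

Shortest round trip = 82 min.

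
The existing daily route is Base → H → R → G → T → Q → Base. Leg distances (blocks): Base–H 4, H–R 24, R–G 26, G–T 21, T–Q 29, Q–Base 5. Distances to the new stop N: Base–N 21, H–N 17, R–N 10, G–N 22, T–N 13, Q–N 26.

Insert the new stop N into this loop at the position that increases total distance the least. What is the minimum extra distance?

Insertion cost between consecutive stops i–j is d(i,N) + d(N,j) − d(i,j):
  between Base and H: 21 + 17 − 4 = 34
  between H and R: 17 + 10 − 24 = 3
  between R and G: 10 + 22 − 26 = 6
  between G and T: 22 + 13 − 21 = 14
  between T and Q: 13 + 26 − 29 = 10
  between Q and Base: 26 + 21 − 5 = 42
Cheapest insertion is between H and R, adding 3.
New total = 109 + 3 = 112.

Minimum extra distance: 3 blocks, inserting N between H and R.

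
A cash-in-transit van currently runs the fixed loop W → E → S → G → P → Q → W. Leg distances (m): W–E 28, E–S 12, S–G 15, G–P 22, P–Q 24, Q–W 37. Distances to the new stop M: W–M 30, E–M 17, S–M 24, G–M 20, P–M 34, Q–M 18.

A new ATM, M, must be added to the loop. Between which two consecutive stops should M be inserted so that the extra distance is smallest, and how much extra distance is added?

Insertion cost between consecutive stops i–j is d(i,M) + d(M,j) − d(i,j):
  between W and E: 30 + 17 − 28 = 19
  between E and S: 17 + 24 − 12 = 29
  between S and G: 24 + 20 − 15 = 29
  between G and P: 20 + 34 − 22 = 32
  between P and Q: 34 + 18 − 24 = 28
  between Q and W: 18 + 30 − 37 = 11
Cheapest insertion is between Q and W, adding 11.
New total = 138 + 11 = 149.

Minimum extra distance: 11 m, inserting M between Q and W.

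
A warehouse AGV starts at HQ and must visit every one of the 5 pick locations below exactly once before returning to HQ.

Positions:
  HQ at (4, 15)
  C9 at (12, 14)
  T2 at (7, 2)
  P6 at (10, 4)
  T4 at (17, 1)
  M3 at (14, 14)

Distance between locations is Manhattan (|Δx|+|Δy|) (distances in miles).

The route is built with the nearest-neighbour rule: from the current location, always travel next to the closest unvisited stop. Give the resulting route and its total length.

From HQ: distances to unvisited — C9=9, M3=11, T2=16, P6=17, T4=27. Nearest is C9 (9).
From C9: distances to unvisited — M3=2, P6=12, T2=17, T4=18. Nearest is M3 (2).
From M3: distances to unvisited — P6=14, T4=16, T2=19. Nearest is P6 (14).
From P6: distances to unvisited — T2=5, T4=10. Nearest is T2 (5).
From T2: distances to unvisited — T4=11. Nearest is T4 (11).
Return T4→HQ: 27.
Total = 9 + 2 + 14 + 5 + 11 + 27 = 68.

Nearest-neighbour total = 68 miles; route HQ → C9 → M3 → P6 → T2 → T4 → HQ.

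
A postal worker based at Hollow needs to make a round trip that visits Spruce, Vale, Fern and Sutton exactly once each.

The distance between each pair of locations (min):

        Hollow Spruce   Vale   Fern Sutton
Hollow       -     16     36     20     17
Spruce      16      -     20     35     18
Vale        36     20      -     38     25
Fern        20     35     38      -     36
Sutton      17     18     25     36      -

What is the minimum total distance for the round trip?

Shortest round trip = 113 min.

With 4 stops there are 4!/2 = 12 distinct round trips (a route and its reverse cost the same).
Hollow-Spruce-Vale-Fern-Sutton-Hollow: 16+20+38+36+17 = 127
Hollow-Spruce-Vale-Sutton-Fern-Hollow: 16+20+25+36+20 = 117
Hollow-Spruce-Fern-Vale-Sutton-Hollow: 16+35+38+25+17 = 131
Hollow-Spruce-Fern-Sutton-Vale-Hollow: 16+35+36+25+36 = 148
Hollow-Spruce-Sutton-Vale-Fern-Hollow: 16+18+25+38+20 = 117
Hollow-Spruce-Sutton-Fern-Vale-Hollow: 16+18+36+38+36 = 144
Hollow-Vale-Spruce-Fern-Sutton-Hollow: 36+20+35+36+17 = 144
Hollow-Vale-Spruce-Sutton-Fern-Hollow: 36+20+18+36+20 = 130
Hollow-Vale-Fern-Spruce-Sutton-Hollow: 36+38+35+18+17 = 144
Hollow-Vale-Sutton-Spruce-Fern-Hollow: 36+25+18+35+20 = 134
Hollow-Fern-Spruce-Vale-Sutton-Hollow: 20+35+20+25+17 = 117
Hollow-Fern-Vale-Spruce-Sutton-Hollow: 20+38+20+18+17 = 113
The minimum is 113.
One optimal route: Hollow → Fern → Vale → Spruce → Sutton → Hollow (or its reverse).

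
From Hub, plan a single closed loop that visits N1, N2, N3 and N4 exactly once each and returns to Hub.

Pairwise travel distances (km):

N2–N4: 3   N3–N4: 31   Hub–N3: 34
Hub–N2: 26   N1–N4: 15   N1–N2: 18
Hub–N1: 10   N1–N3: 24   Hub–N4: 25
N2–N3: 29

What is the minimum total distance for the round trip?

Minimum total distance: 91 km.

Hub → N1 → N2 → N3 → N4 → Hub: 10+18+29+31+25 = 113
Hub → N1 → N2 → N4 → N3 → Hub: 10+18+3+31+34 = 96
Hub → N1 → N3 → N2 → N4 → Hub: 10+24+29+3+25 = 91
Hub → N1 → N3 → N4 → N2 → Hub: 10+24+31+3+26 = 94
Hub → N1 → N4 → N2 → N3 → Hub: 10+15+3+29+34 = 91
Hub → N1 → N4 → N3 → N2 → Hub: 10+15+31+29+26 = 111
Hub → N2 → N1 → N3 → N4 → Hub: 26+18+24+31+25 = 124
Hub → N2 → N1 → N4 → N3 → Hub: 26+18+15+31+34 = 124
Hub → N2 → N3 → N1 → N4 → Hub: 26+29+24+15+25 = 119
Hub → N2 → N4 → N1 → N3 → Hub: 26+3+15+24+34 = 102
Hub → N3 → N1 → N2 → N4 → Hub: 34+24+18+3+25 = 104
Hub → N3 → N2 → N1 → N4 → Hub: 34+29+18+15+25 = 121
The minimum is 91.
One optimal route: Hub → N1 → N3 → N2 → N4 → Hub (or its reverse).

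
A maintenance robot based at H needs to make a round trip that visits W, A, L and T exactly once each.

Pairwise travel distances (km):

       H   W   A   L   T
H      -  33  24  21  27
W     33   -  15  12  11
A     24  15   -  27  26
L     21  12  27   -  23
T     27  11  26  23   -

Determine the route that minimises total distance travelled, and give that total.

H-W-A-L-T-H: 33+15+27+23+27 = 125
H-W-A-T-L-H: 33+15+26+23+21 = 118
H-W-L-A-T-H: 33+12+27+26+27 = 125
H-W-L-T-A-H: 33+12+23+26+24 = 118
H-W-T-A-L-H: 33+11+26+27+21 = 118
H-W-T-L-A-H: 33+11+23+27+24 = 118
H-A-W-L-T-H: 24+15+12+23+27 = 101
H-A-W-T-L-H: 24+15+11+23+21 = 94
H-A-L-W-T-H: 24+27+12+11+27 = 101
H-A-T-W-L-H: 24+26+11+12+21 = 94
H-L-W-A-T-H: 21+12+15+26+27 = 101
H-L-A-W-T-H: 21+27+15+11+27 = 101
The minimum is 94.
One optimal route: H → A → W → T → L → H (or its reverse).

Shortest round trip = 94 km.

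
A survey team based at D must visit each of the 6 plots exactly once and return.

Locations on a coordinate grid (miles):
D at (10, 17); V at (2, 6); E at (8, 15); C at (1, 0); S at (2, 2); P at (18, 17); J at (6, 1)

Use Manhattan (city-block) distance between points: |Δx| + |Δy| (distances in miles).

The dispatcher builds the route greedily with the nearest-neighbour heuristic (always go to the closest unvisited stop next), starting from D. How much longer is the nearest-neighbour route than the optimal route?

D: E=4, P=8, V=19, J=20, S=23, C=26 ⇒ E
E: P=12, V=15, J=16, S=19, C=22 ⇒ P
P: V=27, J=28, S=31, C=34 ⇒ V
V: S=4, C=7, J=9 ⇒ S
S: C=3, J=5 ⇒ C
C: J=6 ⇒ J
NN route D → E → P → V → S → C → J → D costs 76.
Optimal: D → V → S → C → J → E → P → D costs 68 (by enumerating all 360 distinct tours).
Excess = 76 − 68 = 8.

8 miles longer than the optimal tour.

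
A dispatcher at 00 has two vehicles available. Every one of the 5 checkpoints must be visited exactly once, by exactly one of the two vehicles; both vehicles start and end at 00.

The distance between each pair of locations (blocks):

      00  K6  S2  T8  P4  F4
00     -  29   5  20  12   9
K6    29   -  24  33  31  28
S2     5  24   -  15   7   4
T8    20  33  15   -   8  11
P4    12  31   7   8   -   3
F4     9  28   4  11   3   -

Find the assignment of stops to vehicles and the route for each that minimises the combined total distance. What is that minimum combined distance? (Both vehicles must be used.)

92 blocks — the smallest possible combined total.

There are 2^4 − 1 = 15 ways to divide the 5 stops into two non-empty groups. For each, the best each vehicle can do is its own shortest tour through its group:
  {K6} + {S2, T8, P4, F4}: 58 + 40 = 98
  {S2} + {K6, T8, P4, F4}: 10 + 82 = 92
  {K6, S2} + {T8, P4, F4}: 58 + 40 = 98
  {T8} + {K6, S2, P4, F4}: 40 + 72 = 112
  {K6, T8} + {S2, P4, F4}: 82 + 24 = 106
  {S2, T8} + {K6, P4, F4}: 40 + 72 = 112
  … (15 splits in total)
Best: vehicle 1 00 → S2 → 00 = 10; vehicle 2 00 → K6 → T8 → P4 → F4 → 00 = 82; combined 92.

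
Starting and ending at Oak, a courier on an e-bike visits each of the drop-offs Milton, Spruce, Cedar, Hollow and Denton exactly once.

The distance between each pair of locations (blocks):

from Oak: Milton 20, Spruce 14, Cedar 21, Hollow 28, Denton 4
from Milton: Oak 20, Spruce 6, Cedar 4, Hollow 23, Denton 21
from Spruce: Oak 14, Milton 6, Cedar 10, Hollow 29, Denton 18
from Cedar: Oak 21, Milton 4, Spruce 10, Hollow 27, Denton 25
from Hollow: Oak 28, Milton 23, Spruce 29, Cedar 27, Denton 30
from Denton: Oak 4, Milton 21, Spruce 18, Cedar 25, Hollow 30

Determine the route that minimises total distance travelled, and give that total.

Minimum total distance: 85 blocks.

Oak - Milton - Spruce - Cedar - Hollow - Denton - Oak: 20+6+10+27+30+4 = 97
Oak - Milton - Spruce - Cedar - Denton - Hollow - Oak: 20+6+10+25+30+28 = 119
Oak - Milton - Spruce - Hollow - Cedar - Denton - Oak: 20+6+29+27+25+4 = 111
Oak - Milton - Spruce - Hollow - Denton - Cedar - Oak: 20+6+29+30+25+21 = 131
Oak - Milton - Spruce - Denton - Cedar - Hollow - Oak: 20+6+18+25+27+28 = 124
Oak - Milton - Spruce - Denton - Hollow - Cedar - Oak: 20+6+18+30+27+21 = 122
Oak - Milton - Cedar - Spruce - Hollow - Denton - Oak: 20+4+10+29+30+4 = 97
Oak - Milton - Cedar - Spruce - Denton - Hollow - Oak: 20+4+10+18+30+28 = 110
Oak - Milton - Cedar - Hollow - Spruce - Denton - Oak: 20+4+27+29+18+4 = 102
Oak - Milton - Cedar - Hollow - Denton - Spruce - Oak: 20+4+27+30+18+14 = 113
Oak - Milton - Cedar - Denton - Spruce - Hollow - Oak: 20+4+25+18+29+28 = 124
Oak - Milton - Cedar - Denton - Hollow - Spruce - Oak: 20+4+25+30+29+14 = 122
Oak - Milton - Hollow - Spruce - Cedar - Denton - Oak: 20+23+29+10+25+4 = 111
Oak - Milton - Hollow - Spruce - Denton - Cedar - Oak: 20+23+29+18+25+21 = 136
… (46 more)
Oak - Spruce - Milton - Cedar - Hollow - Denton - Oak: 14+6+4+27+30+4 = 85  ← best
The minimum is 85.
One optimal route: Oak → Spruce → Milton → Cedar → Hollow → Denton → Oak (or its reverse).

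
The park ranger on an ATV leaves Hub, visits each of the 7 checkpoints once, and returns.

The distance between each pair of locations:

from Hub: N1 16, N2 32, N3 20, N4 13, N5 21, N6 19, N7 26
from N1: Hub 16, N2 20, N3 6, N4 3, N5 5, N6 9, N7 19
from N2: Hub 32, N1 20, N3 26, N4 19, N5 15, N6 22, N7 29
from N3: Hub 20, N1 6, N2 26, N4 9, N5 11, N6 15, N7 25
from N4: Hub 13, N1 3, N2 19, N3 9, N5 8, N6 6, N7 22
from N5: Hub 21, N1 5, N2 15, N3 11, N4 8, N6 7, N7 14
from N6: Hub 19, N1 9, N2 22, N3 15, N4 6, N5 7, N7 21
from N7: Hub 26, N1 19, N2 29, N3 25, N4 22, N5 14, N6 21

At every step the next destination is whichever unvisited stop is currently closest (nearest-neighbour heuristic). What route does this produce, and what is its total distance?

129 along Hub → N4 → N1 → N5 → N6 → N3 → N7 → N2 → Hub.

At Hub the remaining stops are N4 13, N1 16, N6 19, N3 20, N5 21, N7 26, N2 32; go to N4.
At N4 the remaining stops are N1 3, N6 6, N5 8, N3 9, N2 19, N7 22; go to N1.
At N1 the remaining stops are N5 5, N3 6, N6 9, N7 19, N2 20; go to N5.
At N5 the remaining stops are N6 7, N3 11, N7 14, N2 15; go to N6.
At N6 the remaining stops are N3 15, N7 21, N2 22; go to N3.
At N3 the remaining stops are N7 25, N2 26; go to N7.
At N7 the remaining stops are N2 29; go to N2.
Return N2→Hub: 32.
Total = 13 + 3 + 5 + 7 + 15 + 25 + 29 + 32 = 129.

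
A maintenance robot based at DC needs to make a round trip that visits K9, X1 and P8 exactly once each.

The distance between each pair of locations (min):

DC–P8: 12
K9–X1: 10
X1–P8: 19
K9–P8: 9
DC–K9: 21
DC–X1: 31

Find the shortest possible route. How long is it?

Shortest round trip = 62 min.

With 3 stops there are 3!/2 = 3 distinct round trips (a route and its reverse cost the same).
DC-K9-X1-P8-DC: 21+10+19+12 = 62
DC-K9-P8-X1-DC: 21+9+19+31 = 80
DC-X1-K9-P8-DC: 31+10+9+12 = 62
The minimum is 62.
One optimal route: DC → K9 → X1 → P8 → DC (or its reverse).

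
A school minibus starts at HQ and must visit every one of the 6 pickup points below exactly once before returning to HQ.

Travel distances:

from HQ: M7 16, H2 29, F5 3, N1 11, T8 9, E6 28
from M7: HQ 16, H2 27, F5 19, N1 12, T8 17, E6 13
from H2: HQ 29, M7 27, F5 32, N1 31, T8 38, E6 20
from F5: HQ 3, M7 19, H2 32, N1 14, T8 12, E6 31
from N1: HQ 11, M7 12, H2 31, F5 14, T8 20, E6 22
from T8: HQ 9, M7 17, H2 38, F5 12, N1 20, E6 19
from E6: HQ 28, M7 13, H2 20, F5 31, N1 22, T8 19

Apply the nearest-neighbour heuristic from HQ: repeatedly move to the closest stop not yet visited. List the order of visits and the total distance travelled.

Total distance 115 via the nearest-neighbour route HQ → F5 → T8 → M7 → N1 → E6 → H2 → HQ.

HQ → [F5:3 / T8:9 / N1:11 / M7:16 / E6:28 / H2:29] → F5 (3)
F5 → [T8:12 / N1:14 / M7:19 / E6:31 / H2:32] → T8 (12)
T8 → [M7:17 / E6:19 / N1:20 / H2:38] → M7 (17)
M7 → [N1:12 / E6:13 / H2:27] → N1 (12)
N1 → [E6:22 / H2:31] → E6 (22)
E6 → [H2:20] → H2 (20)
Return H2→HQ: 29.
Total = 3 + 12 + 17 + 12 + 22 + 20 + 29 = 115.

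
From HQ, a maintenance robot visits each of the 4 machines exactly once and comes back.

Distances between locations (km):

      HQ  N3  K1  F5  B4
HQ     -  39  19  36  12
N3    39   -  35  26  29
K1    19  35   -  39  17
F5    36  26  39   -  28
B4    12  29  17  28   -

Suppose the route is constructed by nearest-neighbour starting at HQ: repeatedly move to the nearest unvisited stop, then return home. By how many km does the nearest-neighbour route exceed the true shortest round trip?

From HQ: B4=12, K1=19, F5=36, N3=39 → choose B4 (12).
From B4: K1=17, F5=28, N3=29 → choose K1 (17).
From K1: N3=35, F5=39 → choose N3 (35).
From N3: F5=26 → choose F5 (26).
NN route HQ → B4 → K1 → N3 → F5 → HQ costs 126.
Optimal: HQ → K1 → N3 → F5 → B4 → HQ costs 120 (by enumerating all 12 distinct tours).
Excess = 126 − 120 = 6.

Excess over optimum: 6 km.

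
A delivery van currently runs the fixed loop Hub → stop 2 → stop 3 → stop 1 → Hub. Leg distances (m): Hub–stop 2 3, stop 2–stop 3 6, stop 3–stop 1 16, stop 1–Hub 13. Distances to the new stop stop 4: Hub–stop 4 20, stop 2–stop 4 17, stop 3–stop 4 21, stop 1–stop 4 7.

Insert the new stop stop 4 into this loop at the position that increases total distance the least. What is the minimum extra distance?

Insertion cost between consecutive stops i–j is d(i,stop 4) + d(stop 4,j) − d(i,j):
  between Hub and stop 2: 20 + 17 − 3 = 34
  between stop 2 and stop 3: 17 + 21 − 6 = 32
  between stop 3 and stop 1: 21 + 7 − 16 = 12
  between stop 1 and Hub: 7 + 20 − 13 = 14
Cheapest insertion is between stop 3 and stop 1, adding 12.
New total = 38 + 12 = 50.

+12 m — insert stop 4 between stop 3 and stop 1.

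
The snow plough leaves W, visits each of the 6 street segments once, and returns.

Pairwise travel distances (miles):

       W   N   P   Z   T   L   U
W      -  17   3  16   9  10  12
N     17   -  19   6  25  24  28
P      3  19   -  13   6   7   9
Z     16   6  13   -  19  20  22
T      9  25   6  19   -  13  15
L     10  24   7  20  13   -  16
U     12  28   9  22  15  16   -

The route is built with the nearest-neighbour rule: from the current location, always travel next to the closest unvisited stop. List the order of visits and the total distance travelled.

W → [P:3 / T:9 / L:10 / U:12 / Z:16 / N:17] → P (3)
P → [T:6 / L:7 / U:9 / Z:13 / N:19] → T (6)
T → [L:13 / U:15 / Z:19 / N:25] → L (13)
L → [U:16 / Z:20 / N:24] → U (16)
U → [Z:22 / N:28] → Z (22)
Z → [N:6] → N (6)
Return N→W: 17.
Total = 3 + 6 + 13 + 16 + 22 + 6 + 17 = 83.

Nearest-neighbour total = 83 miles; route W → P → T → L → U → Z → N → W.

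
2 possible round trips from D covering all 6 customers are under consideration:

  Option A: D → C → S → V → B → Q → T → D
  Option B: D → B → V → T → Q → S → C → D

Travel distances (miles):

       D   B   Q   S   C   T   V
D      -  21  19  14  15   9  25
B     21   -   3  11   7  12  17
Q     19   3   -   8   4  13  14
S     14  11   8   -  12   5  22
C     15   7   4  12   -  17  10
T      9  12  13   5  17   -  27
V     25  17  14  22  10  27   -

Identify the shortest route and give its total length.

91 miles — Option A is the shortest.

Option A: 15 + 12 + 22 + 17 + 3 + 13 + 9 = 91
Option B: 21 + 17 + 27 + 13 + 8 + 12 + 15 = 113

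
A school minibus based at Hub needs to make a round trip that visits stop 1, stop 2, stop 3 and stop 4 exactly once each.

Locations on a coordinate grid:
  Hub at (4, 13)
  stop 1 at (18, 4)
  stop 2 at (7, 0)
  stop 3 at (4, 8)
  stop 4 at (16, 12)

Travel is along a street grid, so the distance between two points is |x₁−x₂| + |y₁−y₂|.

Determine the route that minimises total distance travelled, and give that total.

With 4 stops there are 4!/2 = 12 distinct round trips (a route and its reverse cost the same).
Hub→stop 1→stop 2→stop 3→stop 4→Hub: 23+15+11+16+13 = 78
Hub→stop 1→stop 2→stop 4→stop 3→Hub: 23+15+21+16+5 = 80
Hub→stop 1→stop 3→stop 2→stop 4→Hub: 23+18+11+21+13 = 86
Hub→stop 1→stop 3→stop 4→stop 2→Hub: 23+18+16+21+16 = 94
Hub→stop 1→stop 4→stop 2→stop 3→Hub: 23+10+21+11+5 = 70
Hub→stop 1→stop 4→stop 3→stop 2→Hub: 23+10+16+11+16 = 76
Hub→stop 2→stop 1→stop 3→stop 4→Hub: 16+15+18+16+13 = 78
Hub→stop 2→stop 1→stop 4→stop 3→Hub: 16+15+10+16+5 = 62
Hub→stop 2→stop 3→stop 1→stop 4→Hub: 16+11+18+10+13 = 68
Hub→stop 2→stop 4→stop 1→stop 3→Hub: 16+21+10+18+5 = 70
Hub→stop 3→stop 1→stop 2→stop 4→Hub: 5+18+15+21+13 = 72
Hub→stop 3→stop 2→stop 1→stop 4→Hub: 5+11+15+10+13 = 54
The minimum is 54.
One optimal route: Hub → stop 3 → stop 2 → stop 1 → stop 4 → Hub (or its reverse).

54 — the shortest possible round trip.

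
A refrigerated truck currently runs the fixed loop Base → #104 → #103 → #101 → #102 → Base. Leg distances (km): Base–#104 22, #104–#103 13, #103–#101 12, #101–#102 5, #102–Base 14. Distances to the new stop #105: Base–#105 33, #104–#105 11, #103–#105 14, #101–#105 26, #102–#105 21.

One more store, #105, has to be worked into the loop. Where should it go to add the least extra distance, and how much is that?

Insertion cost between consecutive stops i–j is d(i,#105) + d(#105,j) − d(i,j):
  between Base and #104: 33 + 11 − 22 = 22
  between #104 and #103: 11 + 14 − 13 = 12
  between #103 and #101: 14 + 26 − 12 = 28
  between #101 and #102: 26 + 21 − 5 = 42
  between #102 and Base: 21 + 33 − 14 = 40
Cheapest insertion is between #104 and #103, adding 12.
New total = 66 + 12 = 78.

Adding 12 km by placing #105 on the #104–#103 leg.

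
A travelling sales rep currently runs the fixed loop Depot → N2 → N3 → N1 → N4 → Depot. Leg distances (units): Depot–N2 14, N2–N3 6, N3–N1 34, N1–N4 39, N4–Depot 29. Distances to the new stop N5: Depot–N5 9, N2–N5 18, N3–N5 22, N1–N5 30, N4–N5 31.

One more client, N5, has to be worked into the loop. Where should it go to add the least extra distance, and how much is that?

Adding 11 by placing N5 on the N4–Depot leg.

Insertion cost between consecutive stops i–j is d(i,N5) + d(N5,j) − d(i,j):
  between Depot and N2: 9 + 18 − 14 = 13
  between N2 and N3: 18 + 22 − 6 = 34
  between N3 and N1: 22 + 30 − 34 = 18
  between N1 and N4: 30 + 31 − 39 = 22
  between N4 and Depot: 31 + 9 − 29 = 11
Cheapest insertion is between N4 and Depot, adding 11.
New total = 122 + 11 = 133.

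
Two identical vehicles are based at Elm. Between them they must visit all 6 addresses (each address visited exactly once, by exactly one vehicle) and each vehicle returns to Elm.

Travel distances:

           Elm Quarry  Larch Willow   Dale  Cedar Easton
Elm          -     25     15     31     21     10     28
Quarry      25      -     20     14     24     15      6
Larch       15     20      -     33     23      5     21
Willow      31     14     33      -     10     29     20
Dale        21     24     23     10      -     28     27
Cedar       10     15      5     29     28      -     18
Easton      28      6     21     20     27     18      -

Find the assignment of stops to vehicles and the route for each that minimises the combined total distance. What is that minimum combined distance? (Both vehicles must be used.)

107 — the smallest possible combined total.

Check every non-empty split of the stops between the two vehicles; for each half take its own optimal tour:
  {Quarry} + {Larch, Willow, Dale, Cedar, Easton}: 50 + 87 = 137
  {Larch} + {Quarry, Willow, Dale, Cedar, Easton}: 30 + 79 = 109
  {Quarry, Larch} + {Willow, Dale, Cedar, Easton}: 60 + 79 = 139
  {Willow} + {Quarry, Larch, Dale, Cedar, Easton}: 62 + 87 = 149
  {Quarry, Willow} + {Larch, Dale, Cedar, Easton}: 70 + 84 = 154
  {Larch, Willow} + {Quarry, Dale, Cedar, Easton}: 79 + 79 = 158
  … (31 splits in total)
  {Cedar} + {Quarry, Larch, Willow, Dale, Easton}: 20 + 87 = 107  ← best
Best: vehicle 1 Elm → Cedar → Elm = 20; vehicle 2 Elm → Larch → Easton → Quarry → Willow → Dale → Elm = 87; combined 107.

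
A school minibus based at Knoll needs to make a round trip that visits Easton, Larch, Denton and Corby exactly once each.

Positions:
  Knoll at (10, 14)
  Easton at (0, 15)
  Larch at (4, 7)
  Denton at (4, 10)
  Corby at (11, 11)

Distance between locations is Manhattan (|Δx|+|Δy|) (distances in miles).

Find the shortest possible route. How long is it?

Minimum total distance: 38 miles.

There are 12 distinct closed tours to check (reversals are equivalent).
Knoll - Easton - Larch - Denton - Corby - Knoll: 11+12+3+8+4 = 38
Knoll - Easton - Larch - Corby - Denton - Knoll: 11+12+11+8+10 = 52
Knoll - Easton - Denton - Larch - Corby - Knoll: 11+9+3+11+4 = 38
Knoll - Easton - Denton - Corby - Larch - Knoll: 11+9+8+11+13 = 52
Knoll - Easton - Corby - Larch - Denton - Knoll: 11+15+11+3+10 = 50
Knoll - Easton - Corby - Denton - Larch - Knoll: 11+15+8+3+13 = 50
Knoll - Larch - Easton - Denton - Corby - Knoll: 13+12+9+8+4 = 46
Knoll - Larch - Easton - Corby - Denton - Knoll: 13+12+15+8+10 = 58
Knoll - Larch - Denton - Easton - Corby - Knoll: 13+3+9+15+4 = 44
Knoll - Larch - Corby - Easton - Denton - Knoll: 13+11+15+9+10 = 58
Knoll - Denton - Easton - Larch - Corby - Knoll: 10+9+12+11+4 = 46
Knoll - Denton - Larch - Easton - Corby - Knoll: 10+3+12+15+4 = 44
The minimum is 38.
One optimal route: Knoll → Easton → Larch → Denton → Corby → Knoll (or its reverse).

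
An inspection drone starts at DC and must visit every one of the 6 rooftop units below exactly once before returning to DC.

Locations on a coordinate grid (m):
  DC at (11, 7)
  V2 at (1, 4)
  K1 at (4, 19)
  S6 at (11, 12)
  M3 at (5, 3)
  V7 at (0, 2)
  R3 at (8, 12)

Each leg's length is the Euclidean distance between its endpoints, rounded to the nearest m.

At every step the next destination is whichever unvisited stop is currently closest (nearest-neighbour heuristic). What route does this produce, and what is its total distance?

Total distance 45 m via the nearest-neighbour route DC → S6 → R3 → K1 → V2 → V7 → M3 → DC.

From DC: distances to unvisited — S6=5, R3=6, M3=7, V2=10, V7=12, K1=14. Nearest is S6 (5).
From S6: distances to unvisited — R3=3, K1=10, M3=11, V2=13, V7=15. Nearest is R3 (3).
From R3: distances to unvisited — K1=8, M3=9, V2=11, V7=13. Nearest is K1 (8).
From K1: distances to unvisited — V2=15, M3=16, V7=17. Nearest is V2 (15).
From V2: distances to unvisited — V7=2, M3=4. Nearest is V7 (2).
From V7: distances to unvisited — M3=5. Nearest is M3 (5).
Return M3→DC: 7.
Total = 5 + 3 + 8 + 15 + 2 + 5 + 7 = 45.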